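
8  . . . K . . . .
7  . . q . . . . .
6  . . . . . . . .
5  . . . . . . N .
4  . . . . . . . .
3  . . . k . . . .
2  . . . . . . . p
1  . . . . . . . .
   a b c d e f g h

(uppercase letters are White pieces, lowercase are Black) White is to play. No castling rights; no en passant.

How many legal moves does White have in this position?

2

White to move; king on d8.
In check: yes, from the black queen on c7.
Legal moves: Ke8, Kxc7.
Count: 2.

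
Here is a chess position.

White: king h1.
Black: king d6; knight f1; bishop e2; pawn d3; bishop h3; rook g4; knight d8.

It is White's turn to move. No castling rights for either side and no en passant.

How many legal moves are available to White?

White to move; king on h1.
In check: no.
Legal moves: none.
Count: 0.

0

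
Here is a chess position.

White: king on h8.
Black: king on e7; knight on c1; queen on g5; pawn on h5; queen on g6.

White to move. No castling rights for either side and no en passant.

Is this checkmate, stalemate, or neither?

White to move; white king on h8.
In check: no.
King squares — g7: attacked by Qg6; h7: attacked by Qg6; g8: attacked by Qg6.
Legal moves for White: none.
Not in check and no legal moves → stalemate.

stalemate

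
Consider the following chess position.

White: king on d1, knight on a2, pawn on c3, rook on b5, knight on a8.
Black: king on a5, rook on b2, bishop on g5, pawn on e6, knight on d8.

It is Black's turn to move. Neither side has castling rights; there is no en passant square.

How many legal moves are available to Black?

4

Black to move; king on a5.
In check: yes, from the white rook on b5.
Legal moves: Ka6, Kxb5, Ka4, Rxb5.
Count: 4.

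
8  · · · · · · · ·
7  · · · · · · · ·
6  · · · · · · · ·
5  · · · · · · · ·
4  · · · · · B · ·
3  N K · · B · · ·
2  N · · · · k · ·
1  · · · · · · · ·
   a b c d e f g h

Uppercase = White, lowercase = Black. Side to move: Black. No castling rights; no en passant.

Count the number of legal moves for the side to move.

5

Black to move; king on f2.
In check: yes, from the white bishop on e3.
Legal moves: Kf3, Kg2, Ke2, Kf1, Ke1.
Count: 5.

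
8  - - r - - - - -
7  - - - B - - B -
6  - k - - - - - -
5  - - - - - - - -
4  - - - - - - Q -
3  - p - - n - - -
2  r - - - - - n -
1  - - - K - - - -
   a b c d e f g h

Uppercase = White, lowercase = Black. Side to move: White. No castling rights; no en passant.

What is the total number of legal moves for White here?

White to move; king on d1.
In check: yes, from the black knight on e3.
Legal moves: none.
Count: 0.

0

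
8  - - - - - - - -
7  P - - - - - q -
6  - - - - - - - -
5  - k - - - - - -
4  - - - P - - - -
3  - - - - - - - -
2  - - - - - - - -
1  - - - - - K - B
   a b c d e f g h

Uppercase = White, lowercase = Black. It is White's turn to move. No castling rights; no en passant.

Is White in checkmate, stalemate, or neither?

neither

White to move; white king on f1.
In check: no.
Legal moves for White: Ba8, Bb7, Bc6+, Bd5, Be4, Bf3, Bg2, Kf2, Ke2, Ke1, a8=Q, a8=R, a8=B, a8=N, d5.
White has 15 legal moves and is not in check → neither.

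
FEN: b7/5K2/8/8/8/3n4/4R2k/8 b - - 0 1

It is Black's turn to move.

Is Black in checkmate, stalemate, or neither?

Black to move; black king on h2.
In check: yes, from the white rook on e2.
King squares — g1: available; h1: available; g2: attacked by Re2; g3: available; h3: available.
Legal moves for Black: Kh3, Kg3, Kh1, Kg1, Bg2, Nf2.
Black is in check but has 6 legal moves → neither.

neither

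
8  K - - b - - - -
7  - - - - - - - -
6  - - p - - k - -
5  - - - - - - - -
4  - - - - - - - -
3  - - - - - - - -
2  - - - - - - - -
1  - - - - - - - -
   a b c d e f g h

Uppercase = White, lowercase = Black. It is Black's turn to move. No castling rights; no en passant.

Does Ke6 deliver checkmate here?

no

After Ke6: white king on a8; in check: no.
White is not in check, so this cannot be checkmate.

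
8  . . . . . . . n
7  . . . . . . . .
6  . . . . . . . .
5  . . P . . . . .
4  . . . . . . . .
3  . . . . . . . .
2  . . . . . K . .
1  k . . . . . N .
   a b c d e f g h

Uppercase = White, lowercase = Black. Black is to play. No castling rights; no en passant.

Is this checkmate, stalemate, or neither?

Black to move; black king on a1.
In check: no.
Legal moves for Black: Nf7, Ng6, Kb2, Ka2, Kb1.
Black has 5 legal moves and is not in check → neither.

neither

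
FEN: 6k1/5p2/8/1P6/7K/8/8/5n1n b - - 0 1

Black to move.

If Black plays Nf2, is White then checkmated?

no

After Nf2: white king on h4; in check: no.
White is not in check, so this cannot be checkmate.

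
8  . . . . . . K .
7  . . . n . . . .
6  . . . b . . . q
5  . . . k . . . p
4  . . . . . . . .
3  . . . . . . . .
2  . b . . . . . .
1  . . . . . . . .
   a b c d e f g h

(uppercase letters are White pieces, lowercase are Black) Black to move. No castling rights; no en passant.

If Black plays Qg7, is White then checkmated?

yes

After Qg7: white king on g8; in check: yes, from the black queen on g7.
King squares — f7: attacked by Qg7; g7: attacked by Bb2; h7: attacked by Qg7; f8: attacked by Bd6; h8: attacked by Qg7.
White has no legal moves → checkmate.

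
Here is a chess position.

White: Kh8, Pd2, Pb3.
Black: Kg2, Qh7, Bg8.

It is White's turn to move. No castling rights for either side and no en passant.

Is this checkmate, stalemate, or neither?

White to move; white king on h8.
In check: yes, from the black queen on h7.
King squares — g7: attacked by Qh7; h7: attacked by Bg8; g8: attacked by Qh7.
Legal moves for White: none.
In check with no legal moves → checkmate.

checkmate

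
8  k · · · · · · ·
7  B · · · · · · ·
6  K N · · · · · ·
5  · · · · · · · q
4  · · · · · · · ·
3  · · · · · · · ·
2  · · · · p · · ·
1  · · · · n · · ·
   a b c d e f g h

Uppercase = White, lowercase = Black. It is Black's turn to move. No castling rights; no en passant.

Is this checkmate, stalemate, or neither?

Black to move; black king on a8.
In check: yes, from the white knight on b6.
King squares — a7: attacked by Ka6; b7: attacked by Ka6; b8: attacked by Ba7.
Legal moves for Black: none.
In check with no legal moves → checkmate.

checkmate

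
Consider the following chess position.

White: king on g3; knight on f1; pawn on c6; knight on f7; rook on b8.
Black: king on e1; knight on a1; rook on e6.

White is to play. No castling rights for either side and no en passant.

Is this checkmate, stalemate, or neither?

White to move; white king on g3.
In check: no.
Legal moves for White include: Rh8, Rg8, Rf8, Re8, Rd8, Rc8, Ra8, Rb7, Rb6, Rb5, Rb4, Rb3, Rb2, Rb1+, Nh8, Nd8, Nh6, Nd6, ... (list truncated; more exist).
White has legal moves and is not in check → neither.

neither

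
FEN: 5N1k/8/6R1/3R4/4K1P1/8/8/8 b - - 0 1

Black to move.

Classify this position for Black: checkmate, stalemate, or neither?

stalemate

Black to move; black king on h8.
In check: no.
King squares — g7: attacked by Rg6; h7: attacked by Nf8; g8: attacked by Rg6.
Legal moves for Black: none.
Not in check and no legal moves → stalemate.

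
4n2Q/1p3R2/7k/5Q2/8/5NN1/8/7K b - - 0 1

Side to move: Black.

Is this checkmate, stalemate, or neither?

checkmate

Black to move; black king on h6.
In check: yes, from the white queen on h8.
King squares — g5: attacked by Nf3; h5: attacked by Ng3; g6: attacked by Qf5; g7: attacked by Rf7; h7: attacked by Qf5.
Legal moves for Black: none.
In check with no legal moves → checkmate.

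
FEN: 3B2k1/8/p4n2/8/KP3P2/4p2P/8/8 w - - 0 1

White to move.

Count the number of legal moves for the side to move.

11

White to move; king on a4.
In check: no.
Legal moves: Be7, Bc7, Bxf6, Bb6, Ba5, Ka5, Kb3, Ka3, f5, b5, h4.
Count: 11.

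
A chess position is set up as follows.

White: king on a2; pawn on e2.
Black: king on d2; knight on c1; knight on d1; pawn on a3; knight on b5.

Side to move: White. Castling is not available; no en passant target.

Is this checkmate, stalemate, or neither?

White to move; white king on a2.
In check: yes, from the black knight on c1.
King squares — a1: available; b1: available; b2: attacked by Nd1; a3: attacked by Nb5; b3: attacked by Nc1.
Legal moves for White: Kb1, Ka1.
White is in check but has 2 legal moves → neither.

neither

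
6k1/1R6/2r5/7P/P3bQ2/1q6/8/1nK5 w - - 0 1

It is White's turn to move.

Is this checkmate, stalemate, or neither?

checkmate

White to move; white king on c1.
In check: yes, from the black rook on c6.
King squares — b1: attacked by Qb3; d1: attacked by Qb3; b2: attacked by Qb3; c2: attacked by Qb3; d2: attacked by Nb1.
Legal moves for White: none.
In check with no legal moves → checkmate.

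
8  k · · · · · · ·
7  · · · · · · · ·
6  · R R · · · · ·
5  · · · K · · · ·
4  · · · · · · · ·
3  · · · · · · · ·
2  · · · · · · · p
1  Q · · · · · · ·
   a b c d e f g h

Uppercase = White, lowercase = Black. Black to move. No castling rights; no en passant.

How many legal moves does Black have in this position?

0

Black to move; king on a8.
In check: yes, from the white queen on a1.
Legal moves: none.
Count: 0.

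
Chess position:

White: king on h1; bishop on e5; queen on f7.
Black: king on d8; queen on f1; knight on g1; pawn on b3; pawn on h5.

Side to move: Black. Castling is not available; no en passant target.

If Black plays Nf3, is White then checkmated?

yes

After Nf3: white king on h1; in check: yes, from the black queen on f1.
King squares — g1: attacked by Qf1; g2: attacked by Qf1; h2: attacked by Nf3.
White has no legal moves → checkmate.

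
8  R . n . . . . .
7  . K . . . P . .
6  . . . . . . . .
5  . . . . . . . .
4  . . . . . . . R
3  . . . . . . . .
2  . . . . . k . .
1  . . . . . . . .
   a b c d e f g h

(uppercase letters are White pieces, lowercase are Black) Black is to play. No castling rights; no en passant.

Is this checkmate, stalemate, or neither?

Black to move; black king on f2.
In check: no.
Legal moves for Black: Ne7, Na7, Nd6+, Nb6, Kg3, Kf3, Ke3, Kg2, Ke2, Kg1, Kf1, Ke1.
Black has 12 legal moves and is not in check → neither.

neither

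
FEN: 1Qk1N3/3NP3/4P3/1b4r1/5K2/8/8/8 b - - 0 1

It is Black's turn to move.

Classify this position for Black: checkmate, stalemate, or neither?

checkmate

Black to move; black king on c8.
In check: yes, from the white queen on b8.
King squares — b7: attacked by Qb8; c7: attacked by Qb8; d7: attacked by Pe6; b8: attacked by Nd7; d8: attacked by Pe7.
Legal moves for Black: none.
In check with no legal moves → checkmate.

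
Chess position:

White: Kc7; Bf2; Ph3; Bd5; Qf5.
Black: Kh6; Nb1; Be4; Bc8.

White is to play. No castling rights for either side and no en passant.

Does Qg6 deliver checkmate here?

no

After Qg6: black king on h6; in check: yes, from the white queen on g6.
Black has 2 legal replies: Kxg6, Bxg6.
In check but a legal move exists → not checkmate.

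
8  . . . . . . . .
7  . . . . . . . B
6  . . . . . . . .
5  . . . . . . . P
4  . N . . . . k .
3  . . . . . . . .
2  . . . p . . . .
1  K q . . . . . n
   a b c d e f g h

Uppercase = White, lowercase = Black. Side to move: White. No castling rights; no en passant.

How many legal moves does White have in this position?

White to move; king on a1.
In check: yes, from the black queen on b1.
Legal moves: Kxb1, Bxb1.
Count: 2.

2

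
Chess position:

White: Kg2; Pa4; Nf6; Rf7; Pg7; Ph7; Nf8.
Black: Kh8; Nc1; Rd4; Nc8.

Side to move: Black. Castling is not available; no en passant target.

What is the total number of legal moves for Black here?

Black to move; king on h8.
In check: yes, from the white pawn on g7.
Legal moves: none.
Count: 0.

0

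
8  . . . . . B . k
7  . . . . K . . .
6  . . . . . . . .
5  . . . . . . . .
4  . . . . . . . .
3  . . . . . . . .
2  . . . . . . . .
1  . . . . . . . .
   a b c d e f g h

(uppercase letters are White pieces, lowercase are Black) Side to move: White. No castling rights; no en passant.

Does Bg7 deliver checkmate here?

After Bg7: black king on h8; in check: yes, from the white bishop on g7.
Black has 3 legal replies: Kg8, Kh7, Kxg7.
In check but a legal move exists → not checkmate.

no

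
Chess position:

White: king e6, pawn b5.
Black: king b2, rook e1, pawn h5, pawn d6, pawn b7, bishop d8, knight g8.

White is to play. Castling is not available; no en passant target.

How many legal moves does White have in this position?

5

White to move; king on e6.
In check: yes, from the black rook on e1.
Legal moves: Kf7, Kd7, Kxd6, Kf5, Kd5.
Count: 5.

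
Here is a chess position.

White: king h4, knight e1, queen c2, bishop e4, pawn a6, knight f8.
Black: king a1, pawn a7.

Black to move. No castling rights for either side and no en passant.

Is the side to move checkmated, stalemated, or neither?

stalemate

Black to move; black king on a1.
In check: no.
King squares — b1: attacked by Qc2; a2: attacked by Qc2; b2: attacked by Qc2.
Legal moves for Black: none.
Not in check and no legal moves → stalemate.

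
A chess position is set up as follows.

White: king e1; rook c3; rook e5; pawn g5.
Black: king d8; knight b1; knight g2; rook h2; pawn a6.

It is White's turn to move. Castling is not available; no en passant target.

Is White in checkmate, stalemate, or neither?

White to move; white king on e1.
In check: yes, from the black knight on g2.
King squares — d1: available; f1: available; d2: attacked by Nb1; e2: available; f2: available.
Legal moves for White: Kf2, Ke2, Kf1, Kd1.
White is in check but has 4 legal moves → neither.

neither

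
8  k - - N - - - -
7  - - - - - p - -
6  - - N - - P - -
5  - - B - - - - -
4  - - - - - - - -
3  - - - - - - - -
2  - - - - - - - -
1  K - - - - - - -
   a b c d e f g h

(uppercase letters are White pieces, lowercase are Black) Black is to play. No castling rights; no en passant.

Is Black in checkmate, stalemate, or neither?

stalemate

Black to move; black king on a8.
In check: no.
King squares — a7: attacked by Bc5; b7: attacked by Nd8; b8: attacked by Nc6.
Legal moves for Black: none.
Not in check and no legal moves → stalemate.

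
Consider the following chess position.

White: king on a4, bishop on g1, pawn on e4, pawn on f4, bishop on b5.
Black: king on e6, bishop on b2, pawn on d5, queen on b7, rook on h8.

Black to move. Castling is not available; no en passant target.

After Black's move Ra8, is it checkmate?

no

After Ra8: white king on a4; in check: yes, from the black rook on a8.
White has 4 legal replies: Kb4, Kb3, Ba6, Ba7.
In check but a legal move exists → not checkmate.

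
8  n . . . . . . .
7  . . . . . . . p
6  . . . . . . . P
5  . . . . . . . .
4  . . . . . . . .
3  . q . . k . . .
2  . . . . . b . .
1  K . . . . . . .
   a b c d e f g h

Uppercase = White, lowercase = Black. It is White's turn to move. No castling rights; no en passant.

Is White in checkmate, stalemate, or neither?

stalemate

White to move; white king on a1.
In check: no.
King squares — b1: attacked by Qb3; a2: attacked by Qb3; b2: attacked by Qb3.
Legal moves for White: none.
Not in check and no legal moves → stalemate.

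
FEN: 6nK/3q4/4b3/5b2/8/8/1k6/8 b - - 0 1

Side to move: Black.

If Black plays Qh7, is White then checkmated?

After Qh7: white king on h8; in check: yes, from the black queen on h7.
King squares — g7: attacked by Qh7; h7: attacked by Bf5; g8: attacked by Be6.
White has no legal moves → checkmate.

yes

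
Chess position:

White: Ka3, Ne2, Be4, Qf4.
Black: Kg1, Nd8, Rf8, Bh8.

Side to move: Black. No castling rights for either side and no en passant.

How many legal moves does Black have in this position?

Black to move; king on g1.
In check: yes, from the white knight on e2.
Legal moves: none.
Count: 0.

0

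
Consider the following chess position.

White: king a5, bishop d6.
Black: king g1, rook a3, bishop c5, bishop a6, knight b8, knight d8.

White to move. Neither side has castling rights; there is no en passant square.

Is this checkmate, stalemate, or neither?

checkmate

White to move; white king on a5.
In check: yes, from the black rook on a3.
King squares — a4: attacked by Ra3; b4: attacked by Bc5; b5: attacked by Ba6; a6: attacked by Ra3; b6: attacked by Bc5.
Legal moves for White: none.
In check with no legal moves → checkmate.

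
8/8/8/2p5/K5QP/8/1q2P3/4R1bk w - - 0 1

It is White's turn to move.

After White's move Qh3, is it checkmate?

yes

After Qh3: black king on h1; in check: yes, from the white queen on h3.
King squares — g1: own bishop; g2: attacked by Qh3; h2: attacked by Qh3.
Black has no legal moves → checkmate.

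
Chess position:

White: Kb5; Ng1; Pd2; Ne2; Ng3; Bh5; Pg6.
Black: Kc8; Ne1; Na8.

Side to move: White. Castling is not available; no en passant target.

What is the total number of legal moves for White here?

22

White to move; king on b5.
In check: no.
Legal moves: Bg4+, Bf3, Kc6, Ka6, Kc5, Ka5, Kc4, Kb4, Ka4, Nf5, Ne4, Nh1, Nf1, Nf4, Nd4, Nc3, Nc1, Nh3, Nf3, g7, d3, d4.
Count: 22.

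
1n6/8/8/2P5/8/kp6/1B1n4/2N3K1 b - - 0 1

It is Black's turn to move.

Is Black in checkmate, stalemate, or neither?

neither

Black to move; black king on a3.
In check: yes, from the white bishop on b2.
Legal moves for Black: Kb4, Ka4, Kxb2.
Black is in check but has 3 legal moves → neither.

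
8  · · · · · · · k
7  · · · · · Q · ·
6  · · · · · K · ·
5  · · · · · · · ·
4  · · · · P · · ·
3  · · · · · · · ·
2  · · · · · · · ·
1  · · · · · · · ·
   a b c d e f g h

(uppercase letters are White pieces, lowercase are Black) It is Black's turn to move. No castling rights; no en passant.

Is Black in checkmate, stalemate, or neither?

Black to move; black king on h8.
In check: no.
King squares — g7: attacked by Kf6; h7: attacked by Qf7; g8: attacked by Qf7.
Legal moves for Black: none.
Not in check and no legal moves → stalemate.

stalemate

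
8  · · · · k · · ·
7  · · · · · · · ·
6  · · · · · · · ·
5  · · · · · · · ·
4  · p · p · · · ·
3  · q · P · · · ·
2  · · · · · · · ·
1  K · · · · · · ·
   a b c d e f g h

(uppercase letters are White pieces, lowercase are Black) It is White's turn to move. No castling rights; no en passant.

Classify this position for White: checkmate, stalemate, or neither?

White to move; white king on a1.
In check: no.
King squares — b1: attacked by Qb3; a2: attacked by Qb3; b2: attacked by Qb3.
Legal moves for White: none.
Not in check and no legal moves → stalemate.

stalemate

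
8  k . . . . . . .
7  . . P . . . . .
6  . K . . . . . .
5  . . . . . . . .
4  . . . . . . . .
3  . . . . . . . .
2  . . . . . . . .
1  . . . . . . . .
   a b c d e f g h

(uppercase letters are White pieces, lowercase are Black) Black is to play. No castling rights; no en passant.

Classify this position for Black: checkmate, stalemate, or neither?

stalemate

Black to move; black king on a8.
In check: no.
King squares — a7: attacked by Kb6; b7: attacked by Kb6; b8: attacked by Pc7.
Legal moves for Black: none.
Not in check and no legal moves → stalemate.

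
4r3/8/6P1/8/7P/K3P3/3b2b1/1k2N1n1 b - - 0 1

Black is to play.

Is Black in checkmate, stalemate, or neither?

Black to move; black king on b1.
In check: no.
Legal moves for Black include: Rh8, Rg8, Rf8, Rd8, Rc8, Rb8, Ra8+, Re7, Re6, Re5, Re4, Rxe3+, Ba8, Bb7, Bc6, Bd5, Be4, Bh3, ... (list truncated; more exist).
Black has legal moves and is not in check → neither.

neither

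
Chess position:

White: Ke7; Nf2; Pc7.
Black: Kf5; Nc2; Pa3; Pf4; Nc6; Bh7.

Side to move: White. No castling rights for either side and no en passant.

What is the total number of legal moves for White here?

White to move; king on e7.
In check: yes, from the black knight on c6.
Legal moves: Kf8, Ke8, Kf7, Kd7, Kd6.
Count: 5.

5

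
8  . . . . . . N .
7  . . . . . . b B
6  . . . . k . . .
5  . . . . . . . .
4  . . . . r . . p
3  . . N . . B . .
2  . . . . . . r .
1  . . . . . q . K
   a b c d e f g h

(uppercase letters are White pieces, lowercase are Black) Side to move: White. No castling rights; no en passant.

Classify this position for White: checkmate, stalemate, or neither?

checkmate

White to move; white king on h1.
In check: yes, from the black queen on f1.
King squares — g1: attacked by Qf1; g2: attacked by Qf1; h2: attacked by Rg2.
Legal moves for White: none.
In check with no legal moves → checkmate.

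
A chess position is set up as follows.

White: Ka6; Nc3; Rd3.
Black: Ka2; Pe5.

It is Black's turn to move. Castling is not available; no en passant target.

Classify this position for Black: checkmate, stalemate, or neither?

Black to move; black king on a2.
In check: yes, from the white knight on c3.
King squares — a1: available; b1: attacked by Nc3; b2: available; a3: available; b3: available.
Legal moves for Black: Kb3, Ka3, Kb2, Ka1.
Black is in check but has 4 legal moves → neither.

neither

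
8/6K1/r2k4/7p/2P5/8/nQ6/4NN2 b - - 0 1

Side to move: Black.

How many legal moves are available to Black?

Black to move; king on d6.
In check: no.
Legal moves: Ke7, Kd7, Kc7, Ke6, Kc6, Kc5, Ra8, Ra7+, Rc6, Rb6, Ra5, Ra4, Ra3, Nb4, Nc3, Nc1, h4.
Count: 17.

17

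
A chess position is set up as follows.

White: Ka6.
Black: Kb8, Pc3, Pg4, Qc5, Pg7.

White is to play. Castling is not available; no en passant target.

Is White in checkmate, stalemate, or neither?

White to move; white king on a6.
In check: no.
King squares — a5: attacked by Qc5; b5: attacked by Qc5; b6: attacked by Qc5; a7: attacked by Qc5; b7: attacked by Kb8.
Legal moves for White: none.
Not in check and no legal moves → stalemate.

stalemate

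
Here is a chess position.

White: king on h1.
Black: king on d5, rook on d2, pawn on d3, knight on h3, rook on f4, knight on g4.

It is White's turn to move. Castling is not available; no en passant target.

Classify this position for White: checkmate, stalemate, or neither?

White to move; white king on h1.
In check: no.
King squares — g1: attacked by Nh3; g2: attacked by Rd2; h2: attacked by Rd2.
Legal moves for White: none.
Not in check and no legal moves → stalemate.

stalemate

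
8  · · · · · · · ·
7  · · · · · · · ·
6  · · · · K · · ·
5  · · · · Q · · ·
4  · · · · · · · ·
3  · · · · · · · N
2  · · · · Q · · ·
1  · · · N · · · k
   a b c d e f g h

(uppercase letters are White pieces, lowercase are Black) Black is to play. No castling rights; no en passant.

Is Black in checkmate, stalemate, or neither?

Black to move; black king on h1.
In check: no.
King squares — g1: attacked by Nh3; g2: attacked by Qe2; h2: attacked by Qe2.
Legal moves for Black: none.
Not in check and no legal moves → stalemate.

stalemate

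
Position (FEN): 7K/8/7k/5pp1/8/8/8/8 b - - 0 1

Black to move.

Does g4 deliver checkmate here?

After g4: white king on h8; in check: no.
White is not in check, so this cannot be checkmate.

no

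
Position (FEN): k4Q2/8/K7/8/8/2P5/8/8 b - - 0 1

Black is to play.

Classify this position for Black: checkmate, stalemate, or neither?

checkmate

Black to move; black king on a8.
In check: yes, from the white queen on f8.
King squares — a7: attacked by Ka6; b7: attacked by Ka6; b8: attacked by Qf8.
Legal moves for Black: none.
In check with no legal moves → checkmate.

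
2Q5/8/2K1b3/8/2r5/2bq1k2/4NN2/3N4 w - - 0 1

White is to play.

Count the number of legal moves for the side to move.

White to move; king on c6.
In check: yes, from the black rook on c4.
Legal moves: Kb7, Kb6, Kb5.
Count: 3.

3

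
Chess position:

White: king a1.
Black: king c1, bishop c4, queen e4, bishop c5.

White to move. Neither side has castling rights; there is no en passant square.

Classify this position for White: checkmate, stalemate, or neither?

White to move; white king on a1.
In check: no.
King squares — b1: attacked by Kc1; a2: attacked by Bc4; b2: attacked by Kc1.
Legal moves for White: none.
Not in check and no legal moves → stalemate.

stalemate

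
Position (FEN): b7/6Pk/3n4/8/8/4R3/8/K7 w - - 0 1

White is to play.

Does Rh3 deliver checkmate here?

no

After Rh3: black king on h7; in check: yes, from the white rook on h3.
Black has 3 legal replies: Kg8, Kxg7, Kg6.
In check but a legal move exists → not checkmate.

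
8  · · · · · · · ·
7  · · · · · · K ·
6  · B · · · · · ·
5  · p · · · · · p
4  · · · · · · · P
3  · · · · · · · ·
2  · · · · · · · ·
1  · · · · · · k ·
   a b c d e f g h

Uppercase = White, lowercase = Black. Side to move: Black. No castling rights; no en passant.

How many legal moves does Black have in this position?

Black to move; king on g1.
In check: yes, from the white bishop on b6.
Legal moves: Kh2, Kg2, Kh1, Kf1.
Count: 4.

4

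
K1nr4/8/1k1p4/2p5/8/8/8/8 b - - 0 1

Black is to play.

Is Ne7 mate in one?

After Ne7: white king on a8; in check: yes, from the black rook on d8.
King squares — a7: attacked by Kb6; b7: attacked by Kb6; b8: attacked by Rd8.
White has no legal moves → checkmate.

yes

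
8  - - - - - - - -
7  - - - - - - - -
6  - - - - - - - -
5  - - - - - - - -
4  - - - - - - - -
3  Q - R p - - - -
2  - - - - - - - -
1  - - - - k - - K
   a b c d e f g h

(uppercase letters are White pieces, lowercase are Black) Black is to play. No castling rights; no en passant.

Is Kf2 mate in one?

After Kf2: white king on h1; in check: no.
White is not in check, so this cannot be checkmate.

no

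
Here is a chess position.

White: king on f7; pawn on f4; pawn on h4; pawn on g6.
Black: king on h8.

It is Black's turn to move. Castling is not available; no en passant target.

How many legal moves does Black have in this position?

Black to move; king on h8.
In check: no.
Legal moves: none.
Count: 0.

0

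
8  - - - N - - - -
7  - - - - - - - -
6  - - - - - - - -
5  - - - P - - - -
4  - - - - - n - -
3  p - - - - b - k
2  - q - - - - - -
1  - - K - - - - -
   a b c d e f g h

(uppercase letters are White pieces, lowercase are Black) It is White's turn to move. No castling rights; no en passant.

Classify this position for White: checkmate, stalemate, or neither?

White to move; white king on c1.
In check: yes, from the black queen on b2.
King squares — b1: attacked by Qb2; d1: attacked by Bf3; b2: attacked by Pa3; c2: attacked by Qb2; d2: attacked by Qb2.
Legal moves for White: none.
In check with no legal moves → checkmate.

checkmate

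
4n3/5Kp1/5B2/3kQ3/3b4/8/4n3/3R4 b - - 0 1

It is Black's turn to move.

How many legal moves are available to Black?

Black to move; king on d5.
In check: yes, from the white queen on e5.
Legal moves: Kc6, Kc4.
Count: 2.

2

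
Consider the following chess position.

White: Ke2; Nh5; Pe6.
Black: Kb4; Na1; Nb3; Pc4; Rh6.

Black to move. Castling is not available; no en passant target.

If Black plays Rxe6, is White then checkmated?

no

After Rxe6: white king on e2; in check: yes, from the black rook on e6.
White has 4 legal replies: Kf3, Kf2, Kf1, Kd1.
In check but a legal move exists → not checkmate.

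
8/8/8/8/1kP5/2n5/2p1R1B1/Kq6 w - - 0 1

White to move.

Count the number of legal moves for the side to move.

White to move; king on a1.
In check: yes, from the black queen on b1.
Legal moves: none.
Count: 0.

0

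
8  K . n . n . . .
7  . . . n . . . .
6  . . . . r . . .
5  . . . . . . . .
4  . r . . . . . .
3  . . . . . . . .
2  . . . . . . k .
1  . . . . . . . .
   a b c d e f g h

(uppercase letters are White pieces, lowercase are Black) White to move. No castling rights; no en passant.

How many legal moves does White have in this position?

0

White to move; king on a8.
In check: no.
Legal moves: none.
Count: 0.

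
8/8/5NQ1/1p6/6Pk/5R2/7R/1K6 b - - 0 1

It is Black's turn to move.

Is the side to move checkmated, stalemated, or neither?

Black to move; black king on h4.
In check: yes, from the white rook on h2.
King squares — g3: attacked by Rf3; h3: attacked by Rh2; g4: attacked by Nf6; g5: attacked by Qg6; h5: attacked by Rh2.
Legal moves for Black: none.
In check with no legal moves → checkmate.

checkmate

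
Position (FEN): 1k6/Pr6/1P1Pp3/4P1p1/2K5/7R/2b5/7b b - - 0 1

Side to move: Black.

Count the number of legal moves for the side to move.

3

Black to move; king on b8.
In check: yes, from the white pawn on a7.
Legal moves: Kc8, Ka8, Rxa7.
Count: 3.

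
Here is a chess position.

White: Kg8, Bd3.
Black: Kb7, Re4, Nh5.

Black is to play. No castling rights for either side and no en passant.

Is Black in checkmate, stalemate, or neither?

Black to move; black king on b7.
In check: no.
Legal moves for Black include: Kc8, Kb8, Ka8, Kc7, Ka7, Kc6, Kb6, Ng7, Nf6+, Nf4, Ng3, Re8+, Re7, Re6, Re5, Rh4, Rg4+, Rf4, ... (list truncated; more exist).
Black has legal moves and is not in check → neither.

neither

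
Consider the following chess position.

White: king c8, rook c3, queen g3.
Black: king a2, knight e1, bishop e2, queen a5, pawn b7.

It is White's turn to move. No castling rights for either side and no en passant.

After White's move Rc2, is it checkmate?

After Rc2: black king on a2; in check: yes, from the white rook on c2.
Black has 3 legal replies: Kb1, Ka1, Nxc2.
In check but a legal move exists → not checkmate.

no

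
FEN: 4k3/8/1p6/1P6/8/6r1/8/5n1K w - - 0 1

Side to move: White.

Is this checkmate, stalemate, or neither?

White to move; white king on h1.
In check: no.
King squares — g1: attacked by Rg3; g2: attacked by Rg3; h2: attacked by Nf1.
Legal moves for White: none.
Not in check and no legal moves → stalemate.

stalemate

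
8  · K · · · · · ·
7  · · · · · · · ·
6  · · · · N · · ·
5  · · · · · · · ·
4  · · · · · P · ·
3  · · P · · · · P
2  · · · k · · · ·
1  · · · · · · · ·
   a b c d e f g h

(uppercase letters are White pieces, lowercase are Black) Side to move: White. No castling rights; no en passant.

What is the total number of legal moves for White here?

White to move; king on b8.
In check: no.
Legal moves: Kc8, Ka8, Kc7, Kb7, Ka7, Nf8, Nd8, Ng7, Nc7, Ng5, Nc5, Nd4, f5, h4, c4.
Count: 15.

15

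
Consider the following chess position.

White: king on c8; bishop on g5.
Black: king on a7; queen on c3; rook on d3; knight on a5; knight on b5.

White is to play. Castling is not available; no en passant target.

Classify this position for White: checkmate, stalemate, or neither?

checkmate

White to move; white king on c8.
In check: yes, from the black queen on c3.
King squares — b7: attacked by Na5; c7: attacked by Qc3; d7: attacked by Rd3; b8: attacked by Ka7; d8: attacked by Rd3.
Legal moves for White: none.
In check with no legal moves → checkmate.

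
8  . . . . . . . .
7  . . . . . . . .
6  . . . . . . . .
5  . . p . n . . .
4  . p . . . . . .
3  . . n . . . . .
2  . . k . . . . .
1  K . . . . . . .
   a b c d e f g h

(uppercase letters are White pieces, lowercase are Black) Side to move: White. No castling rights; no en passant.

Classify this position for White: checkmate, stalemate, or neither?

White to move; white king on a1.
In check: no.
King squares — b1: attacked by Kc2; a2: attacked by Nc3; b2: attacked by Kc2.
Legal moves for White: none.
Not in check and no legal moves → stalemate.

stalemate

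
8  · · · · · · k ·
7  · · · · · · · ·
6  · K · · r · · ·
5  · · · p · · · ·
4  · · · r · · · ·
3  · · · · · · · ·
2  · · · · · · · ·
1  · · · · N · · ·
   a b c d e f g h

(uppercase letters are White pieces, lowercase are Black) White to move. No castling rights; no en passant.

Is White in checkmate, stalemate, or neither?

White to move; white king on b6.
In check: yes, from the black rook on e6.
Legal moves for White: Kc7, Kb7, Ka7, Kc5, Kb5, Ka5.
White is in check but has 6 legal moves → neither.

neither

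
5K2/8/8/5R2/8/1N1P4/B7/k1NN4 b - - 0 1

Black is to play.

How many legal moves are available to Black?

Black to move; king on a1.
In check: yes, from the white knight on b3.
Legal moves: none.
Count: 0.

0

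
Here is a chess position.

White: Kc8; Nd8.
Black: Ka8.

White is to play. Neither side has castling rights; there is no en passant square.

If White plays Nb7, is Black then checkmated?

After Nb7: black king on a8; in check: no.
Black is not in check, so this cannot be checkmate.

no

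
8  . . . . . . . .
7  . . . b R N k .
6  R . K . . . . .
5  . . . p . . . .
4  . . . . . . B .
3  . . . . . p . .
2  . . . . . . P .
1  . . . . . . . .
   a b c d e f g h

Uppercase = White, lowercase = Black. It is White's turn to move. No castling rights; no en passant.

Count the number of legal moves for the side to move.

White to move; king on c6.
In check: yes, from the black bishop on d7.
Legal moves: Kxd7, Kc7, Kb7, Kd6, Kb6, Kxd5, Kc5, Rxd7, Bxd7.
Count: 9.

9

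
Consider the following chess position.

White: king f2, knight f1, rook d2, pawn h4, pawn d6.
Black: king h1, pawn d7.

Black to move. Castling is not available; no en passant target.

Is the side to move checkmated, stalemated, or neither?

stalemate

Black to move; black king on h1.
In check: no.
King squares — g1: attacked by Kf2; g2: attacked by Kf2; h2: attacked by Nf1.
Legal moves for Black: none.
Not in check and no legal moves → stalemate.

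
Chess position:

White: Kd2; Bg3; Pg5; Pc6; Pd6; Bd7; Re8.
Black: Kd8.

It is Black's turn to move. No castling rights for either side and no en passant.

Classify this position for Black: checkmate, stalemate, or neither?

Black to move; black king on d8.
In check: yes, from the white rook on e8.
King squares — c7: attacked by Pd6; d7: attacked by Pc6; e7: attacked by Pd6; c8: attacked by Bd7; e8: attacked by Bd7.
Legal moves for Black: none.
In check with no legal moves → checkmate.

checkmate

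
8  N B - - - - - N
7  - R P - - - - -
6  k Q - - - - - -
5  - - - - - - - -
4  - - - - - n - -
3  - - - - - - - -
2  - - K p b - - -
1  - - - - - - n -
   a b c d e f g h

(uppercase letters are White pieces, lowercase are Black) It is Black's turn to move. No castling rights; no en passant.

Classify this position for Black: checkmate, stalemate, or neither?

Black to move; black king on a6.
In check: yes, from the white queen on b6.
King squares — a5: attacked by Qb6; b5: attacked by Qb6; b6: attacked by Rb7; a7: attacked by Qb6; b7: attacked by Qb6.
Legal moves for Black: none.
In check with no legal moves → checkmate.

checkmate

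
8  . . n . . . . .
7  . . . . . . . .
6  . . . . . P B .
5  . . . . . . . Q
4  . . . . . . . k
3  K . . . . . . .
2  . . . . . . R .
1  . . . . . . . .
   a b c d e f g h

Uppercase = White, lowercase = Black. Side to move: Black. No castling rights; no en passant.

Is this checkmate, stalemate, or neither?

checkmate

Black to move; black king on h4.
In check: yes, from the white queen on h5.
King squares — g3: attacked by Rg2; h3: attacked by Qh5; g4: attacked by Rg2; g5: attacked by Rg2; h5: attacked by Bg6.
Legal moves for Black: none.
In check with no legal moves → checkmate.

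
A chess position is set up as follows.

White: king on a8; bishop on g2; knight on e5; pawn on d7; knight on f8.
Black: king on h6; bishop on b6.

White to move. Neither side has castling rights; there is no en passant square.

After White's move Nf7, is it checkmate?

no

After Nf7: black king on h6; in check: yes, from the white knight on f7.
Black has 2 legal replies: Kg7, Kh5.
In check but a legal move exists → not checkmate.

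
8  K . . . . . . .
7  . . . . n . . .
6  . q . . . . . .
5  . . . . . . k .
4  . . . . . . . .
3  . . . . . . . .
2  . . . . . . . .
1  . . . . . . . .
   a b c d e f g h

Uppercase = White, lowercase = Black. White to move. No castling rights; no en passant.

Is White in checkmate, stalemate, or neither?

White to move; white king on a8.
In check: no.
King squares — a7: attacked by Qb6; b7: attacked by Qb6; b8: attacked by Qb6.
Legal moves for White: none.
Not in check and no legal moves → stalemate.

stalemate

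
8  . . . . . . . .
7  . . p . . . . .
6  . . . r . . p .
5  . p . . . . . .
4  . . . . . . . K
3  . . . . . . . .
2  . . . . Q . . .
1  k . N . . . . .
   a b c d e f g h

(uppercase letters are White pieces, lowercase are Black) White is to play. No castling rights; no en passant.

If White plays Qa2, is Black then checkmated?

After Qa2: black king on a1; in check: yes, from the white queen on a2.
King squares — b1: attacked by Qa2; a2: attacked by Nc1; b2: attacked by Qa2.
Black has no legal moves → checkmate.

yes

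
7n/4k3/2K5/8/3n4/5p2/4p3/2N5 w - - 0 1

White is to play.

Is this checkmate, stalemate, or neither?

White to move; white king on c6.
In check: yes, from the black knight on d4.
King squares — b5: attacked by Nd4; c5: available; d5: available; b6: available; d6: attacked by Ke7; b7: available; c7: available; d7: attacked by Ke7.
Legal moves for White: Kc7, Kb7, Kb6, Kd5, Kc5.
White is in check but has 5 legal moves → neither.

neither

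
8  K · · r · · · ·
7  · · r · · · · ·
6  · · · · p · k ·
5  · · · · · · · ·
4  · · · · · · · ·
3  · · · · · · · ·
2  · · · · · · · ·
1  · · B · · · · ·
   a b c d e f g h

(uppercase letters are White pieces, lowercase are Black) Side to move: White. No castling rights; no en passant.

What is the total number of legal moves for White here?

White to move; king on a8.
In check: yes, from the black rook on d8.
Legal moves: none.
Count: 0.

0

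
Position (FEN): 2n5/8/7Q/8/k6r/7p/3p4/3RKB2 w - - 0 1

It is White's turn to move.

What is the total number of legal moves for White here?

White to move; king on e1.
In check: yes, from the black pawn on d2.
Legal moves: Kf2, Ke2, Kxd2, Qxd2, Rxd2.
Count: 5.

5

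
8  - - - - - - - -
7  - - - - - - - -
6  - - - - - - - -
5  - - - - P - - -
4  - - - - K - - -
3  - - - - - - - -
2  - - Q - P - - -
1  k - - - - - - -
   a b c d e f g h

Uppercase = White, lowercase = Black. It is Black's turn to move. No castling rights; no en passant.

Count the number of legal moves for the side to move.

Black to move; king on a1.
In check: no.
Legal moves: none.
Count: 0.

0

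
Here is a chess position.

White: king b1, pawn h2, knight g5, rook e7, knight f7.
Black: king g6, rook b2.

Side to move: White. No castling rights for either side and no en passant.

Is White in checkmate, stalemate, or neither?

neither

White to move; white king on b1.
In check: yes, from the black rook on b2.
King squares — a1: available; c1: available; a2: attacked by Rb2; b2: available; c2: attacked by Rb2.
Legal moves for White: Kxb2, Kc1, Ka1.
White is in check but has 3 legal moves → neither.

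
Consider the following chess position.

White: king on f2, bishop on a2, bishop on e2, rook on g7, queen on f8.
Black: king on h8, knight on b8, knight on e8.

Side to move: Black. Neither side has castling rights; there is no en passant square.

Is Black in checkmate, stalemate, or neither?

checkmate

Black to move; black king on h8.
In check: yes, from the white queen on f8.
King squares — g7: attacked by Qf8; h7: attacked by Rg7; g8: attacked by Ba2.
Legal moves for Black: none.
In check with no legal moves → checkmate.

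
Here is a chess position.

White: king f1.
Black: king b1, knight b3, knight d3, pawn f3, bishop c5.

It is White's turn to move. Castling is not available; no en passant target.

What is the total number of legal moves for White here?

0

White to move; king on f1.
In check: no.
Legal moves: none.
Count: 0.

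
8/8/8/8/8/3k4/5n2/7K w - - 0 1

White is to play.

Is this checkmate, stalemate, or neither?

neither

White to move; white king on h1.
In check: yes, from the black knight on f2.
King squares — g1: available; g2: available; h2: available.
Legal moves for White: Kh2, Kg2, Kg1.
White is in check but has 3 legal moves → neither.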